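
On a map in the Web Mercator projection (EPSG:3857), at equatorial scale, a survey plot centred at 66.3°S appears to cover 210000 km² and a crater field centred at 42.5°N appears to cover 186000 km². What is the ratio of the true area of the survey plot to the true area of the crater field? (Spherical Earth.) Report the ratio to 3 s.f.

Since Mercator area scale is 1/cos²φ, the true area equals the apparent area multiplied by cos²φ.
True area of survey plot: 210000 × cos²(66.3°) = 210000 × 0.1616 = 33930 km².
True area of crater field: 186000 × cos²(42.5°) = 186000 × 0.5436 = 101100 km².
Ratio = 33930 / 101100 ≈ 0.336.

0.336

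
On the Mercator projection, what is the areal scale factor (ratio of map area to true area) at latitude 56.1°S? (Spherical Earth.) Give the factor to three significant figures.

3.21

The Mercator projection is conformal; its linear scale factor is the same in every direction and equals sec φ = 1/cos φ.
Areal scale = k² = sec²φ = 1/cos²(56.1°) = 1/0.5577² = 3.215.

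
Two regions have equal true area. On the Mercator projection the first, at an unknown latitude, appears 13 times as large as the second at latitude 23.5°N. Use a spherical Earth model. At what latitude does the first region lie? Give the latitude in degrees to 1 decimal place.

On Mercator, (apparent₁)/(apparent₂) = sec²φ₁ / sec²φ₂ when true areas are equal.
cos²φ₂ / cos²φ₁ = 13  ⇒  cos φ₁ = cos 23.5° / √13 = 0.9171/3.606 = 0.2543.
φ₁ = arccos(0.2543) ≈ 75.3°.

75.3°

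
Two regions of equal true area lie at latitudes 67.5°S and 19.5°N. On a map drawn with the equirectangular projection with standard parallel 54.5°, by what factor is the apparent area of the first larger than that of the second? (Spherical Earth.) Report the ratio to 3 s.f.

2.46

The equidistant cylindrical projection with φ₀ = 54.5° has h = 1 (meridians true) and k = cos φ₀ / cos φ along parallels.
Areal scale at 67.5°: h·k = 1.000 × 1.517 = 1.517.
Areal scale at 19.5°: h·k = 1.000 × 0.6160 = 0.6160.
Ratio = 1.517/0.6160 ≈ 2.46.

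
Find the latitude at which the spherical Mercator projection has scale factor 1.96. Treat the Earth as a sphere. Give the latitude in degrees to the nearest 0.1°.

59.3°

Mercator scale is k = sec φ = 1/cos φ.
1/cos φ = 1.96  ⇒  cos φ = 0.5102  ⇒  φ = arccos(0.5102) ≈ 59.3°.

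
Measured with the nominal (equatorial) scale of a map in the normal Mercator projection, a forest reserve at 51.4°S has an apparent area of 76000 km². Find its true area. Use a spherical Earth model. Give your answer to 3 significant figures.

The Mercator projection is conformal; its linear scale factor is the same in every direction and equals sec φ = 1/cos φ.
Areal scale = k² = sec²φ = 1/cos²(51.4°) = 1/0.6239² = 2.569.
True area = apparent / (areal scale) = 76000 / 2.569 ≈ 29600 km².

29600 km²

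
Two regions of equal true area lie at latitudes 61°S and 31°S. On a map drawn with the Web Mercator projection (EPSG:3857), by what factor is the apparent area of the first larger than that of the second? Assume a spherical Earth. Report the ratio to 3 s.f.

3.13

Mercator areal scale is sec²φ.
At 61°: sec²(61°) = 1/0.4848² = 4.255.
At 31°: sec²(31°) = 1/0.8572² = 1.361.
Ratio = 4.255/1.361 = cos²(31°)/cos²(61°) ≈ 3.13.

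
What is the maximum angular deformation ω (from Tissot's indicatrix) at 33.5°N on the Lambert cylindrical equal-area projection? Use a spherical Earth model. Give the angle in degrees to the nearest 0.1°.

The Lambert cylindrical equal-area projection is the cylindrical equal-area projection with its standard parallel at the equator (φ₀ = 0). For cylindrical equal-area with standard parallel φ₀, h = cos φ / cos φ₀ and k = cos φ₀ / cos φ, so h·k = 1.
At 33.5°: h = 0.8339, k = 1.199; principal scales a = 1.199, b = 0.8339.
sin(ω/2) = (a − b)/(a + b) = 0.3653/2.033 = 0.1797, so ω = 2 arcsin(0.1797) ≈ 20.7°.

20.7°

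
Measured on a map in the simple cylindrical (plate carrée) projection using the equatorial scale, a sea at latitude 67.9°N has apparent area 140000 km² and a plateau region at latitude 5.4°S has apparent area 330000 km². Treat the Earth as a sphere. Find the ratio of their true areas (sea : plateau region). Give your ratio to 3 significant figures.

0.160

Plate carrée has h = 1 and k = sec φ, giving areal scale sec φ; true area = (apparent area) · cos φ.
True area of sea: 140000 × cos(67.9°) = 140000 × 0.3762 = 52670 km².
True area of plateau region: 330000 × cos(5.4°) = 330000 × 0.9956 = 328500 km².
Ratio = 52670 / 328500 ≈ 0.160.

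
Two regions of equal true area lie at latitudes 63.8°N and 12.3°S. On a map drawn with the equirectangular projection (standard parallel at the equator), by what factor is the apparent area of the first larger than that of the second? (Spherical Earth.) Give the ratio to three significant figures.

Plate carrée maps x = Rλ, y = Rφ. The meridian scale is h = 1 and the parallel scale is k = 1/cos φ = sec φ.
Areal scale at 63.8°: h·k = 1.000 × 2.265 = 2.265.
Areal scale at 12.3°: h·k = 1.000 × 1.023 = 1.023.
Ratio = 2.265/1.023 ≈ 2.21.

2.21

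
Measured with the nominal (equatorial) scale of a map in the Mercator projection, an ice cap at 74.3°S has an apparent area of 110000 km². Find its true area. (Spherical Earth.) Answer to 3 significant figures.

The Mercator projection is conformal; its linear scale factor is the same in every direction and equals sec φ = 1/cos φ.
Areal scale = k² = sec²φ = 1/cos²(74.3°) = 1/0.2706² = 13.66.
True area = apparent / (areal scale) = 110000 / 13.66 ≈ 8050 km².

8050 km²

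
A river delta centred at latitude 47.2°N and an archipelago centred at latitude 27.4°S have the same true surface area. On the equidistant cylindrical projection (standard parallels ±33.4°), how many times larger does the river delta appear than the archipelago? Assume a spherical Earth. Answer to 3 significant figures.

The equidistant cylindrical projection with φ₀ = 33.4° has h = 1 (meridians true) and k = cos φ₀ / cos φ along parallels.
Areal scale at 47.2°: h·k = 1.000 × 1.229 = 1.229.
Areal scale at 27.4°: h·k = 1.000 × 0.9403 = 0.9403.
Ratio = 1.229/0.9403 ≈ 1.31.

1.31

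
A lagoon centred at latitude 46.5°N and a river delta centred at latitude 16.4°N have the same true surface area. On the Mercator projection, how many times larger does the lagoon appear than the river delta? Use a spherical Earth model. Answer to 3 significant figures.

Mercator is conformal with k = sec φ, so areal scale = k² = sec²φ.
At 46.5°: sec²(46.5°) = 1/0.6884² = 2.110.
At 16.4°: sec²(16.4°) = 1/0.9593² = 1.087.
Ratio = 2.110/1.087 = cos²(16.4°)/cos²(46.5°) ≈ 1.94.

1.94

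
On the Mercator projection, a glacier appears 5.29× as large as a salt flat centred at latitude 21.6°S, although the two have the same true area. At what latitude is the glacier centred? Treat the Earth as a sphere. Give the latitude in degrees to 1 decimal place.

For equal true areas on Mercator, apparent areas scale as sec²φ, so the ratio is cos²φ₂ / cos²φ₁.
cos²φ₂ / cos²φ₁ = 5.29  ⇒  cos φ₁ = cos 21.6° / √5.29 = 0.9298/2.300 = 0.4043.
φ₁ = arccos(0.4043) ≈ 66.2°.

66.2°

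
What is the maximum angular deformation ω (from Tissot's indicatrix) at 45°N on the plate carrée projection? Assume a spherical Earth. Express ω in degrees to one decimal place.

For the equirectangular projection with φ₀ = 0 (plate carrée), h = 1 along meridians and k = sec φ along parallels.
At 45°: h = 1.000, k = 1.414; principal scales a = 1.414, b = 1.000.
sin(ω/2) = (a − b)/(a + b) = 0.4142/2.414 = 0.1716, so ω = 2 arcsin(0.1716) ≈ 19.8°.

19.8°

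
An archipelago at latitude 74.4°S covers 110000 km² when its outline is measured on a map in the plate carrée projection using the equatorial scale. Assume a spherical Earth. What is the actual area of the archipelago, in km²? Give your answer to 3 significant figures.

For the equirectangular projection with φ₀ = 0 (plate carrée), h = 1 along meridians and k = sec φ along parallels.
Areal scale = h·k = 1 × sec φ; at 74.4°, h = 1.000, k = 3.719, so h·k = 3.719.
True area = apparent / (areal scale) = 110000 / 3.719 ≈ 29600 km².

29600 km²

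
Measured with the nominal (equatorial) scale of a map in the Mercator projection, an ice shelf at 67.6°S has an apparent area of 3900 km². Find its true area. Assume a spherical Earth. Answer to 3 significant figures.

For Mercator, h = k = sec φ (a conformal cylindrical projection has a single point scale, 1/cos φ).
Areal scale = k² = sec²φ = 1/cos²(67.6°) = 1/0.3811² = 6.886.
True area = apparent / (areal scale) = 3900 / 6.886 ≈ 566 km².

566 km²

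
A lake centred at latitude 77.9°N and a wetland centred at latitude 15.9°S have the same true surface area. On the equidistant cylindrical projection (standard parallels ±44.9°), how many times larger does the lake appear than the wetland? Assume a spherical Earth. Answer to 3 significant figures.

In the equirectangular projection with standard parallel φ₀ = 44.9° (x = Rλ cos φ₀, y = Rφ), meridians are true-scale (h = 1) and the parallel scale is k = cos φ₀ / cos φ.
Areal scale at 77.9°: h·k = 1.000 × 3.379 = 3.379.
Areal scale at 15.9°: h·k = 1.000 × 0.7365 = 0.7365.
Ratio = 3.379/0.7365 ≈ 4.59.

4.59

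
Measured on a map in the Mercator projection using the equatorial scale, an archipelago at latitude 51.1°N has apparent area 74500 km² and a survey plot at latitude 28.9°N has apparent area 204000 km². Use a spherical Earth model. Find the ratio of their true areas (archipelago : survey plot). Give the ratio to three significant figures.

On Mercator the areal scale is sec²φ, so true area = apparent × cos²φ.
True area of archipelago: 74500 × cos²(51.1°) = 74500 × 0.3943 = 29380 km².
True area of survey plot: 204000 × cos²(28.9°) = 204000 × 0.7664 = 156400 km².
Ratio = 29380 / 156400 ≈ 0.188.

0.188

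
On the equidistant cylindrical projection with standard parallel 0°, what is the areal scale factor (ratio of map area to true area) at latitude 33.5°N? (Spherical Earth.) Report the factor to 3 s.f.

Plate carrée maps x = Rλ, y = Rφ. The meridian scale is h = 1 and the parallel scale is k = 1/cos φ = sec φ.
Areal scale = h·k = 1 × sec φ; at 33.5°, h = 1.000, k = 1.199, so h·k = 1.199.

1.20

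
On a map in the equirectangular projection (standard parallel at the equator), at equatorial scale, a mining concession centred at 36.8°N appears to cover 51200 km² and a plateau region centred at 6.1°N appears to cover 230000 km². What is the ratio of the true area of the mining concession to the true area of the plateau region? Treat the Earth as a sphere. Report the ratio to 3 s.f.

0.179

On the plate carrée, areal scale = h·k = 1 × sec φ, so true area = apparent × cos φ.
True area of mining concession: 51200 × cos(36.8°) = 51200 × 0.8007 = 41000 km².
True area of plateau region: 230000 × cos(6.1°) = 230000 × 0.9943 = 228700 km².
Ratio = 41000 / 228700 ≈ 0.179.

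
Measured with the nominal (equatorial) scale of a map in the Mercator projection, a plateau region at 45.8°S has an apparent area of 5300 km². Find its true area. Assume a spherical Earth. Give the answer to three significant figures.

Mercator is conformal, so the point scale is isotropic: h = k = sec φ = 1/cos φ.
Areal scale = k² = sec²φ = 1/cos²(45.8°) = 1/0.6972² = 2.057.
True area = apparent / (areal scale) = 5300 / 2.057 ≈ 2580 km².

2580 km²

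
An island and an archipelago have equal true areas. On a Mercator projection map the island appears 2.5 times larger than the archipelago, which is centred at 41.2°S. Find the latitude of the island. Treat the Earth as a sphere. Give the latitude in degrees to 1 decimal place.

61.6°

On Mercator, (apparent₁)/(apparent₂) = sec²φ₁ / sec²φ₂ when true areas are equal.
cos²φ₂ / cos²φ₁ = 2.5  ⇒  cos φ₁ = cos 41.2° / √2.5 = 0.7524/1.581 = 0.4759.
φ₁ = arccos(0.4759) ≈ 61.6°.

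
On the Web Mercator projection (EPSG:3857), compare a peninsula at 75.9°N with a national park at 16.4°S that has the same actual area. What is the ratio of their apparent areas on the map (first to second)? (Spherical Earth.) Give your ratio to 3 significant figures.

Mercator areal scale is sec²φ.
At 75.9°: sec²(75.9°) = 1/0.2436² = 16.85.
At 16.4°: sec²(16.4°) = 1/0.9593² = 1.087.
Ratio = 16.85/1.087 = cos²(16.4°)/cos²(75.9°) ≈ 15.5.

15.5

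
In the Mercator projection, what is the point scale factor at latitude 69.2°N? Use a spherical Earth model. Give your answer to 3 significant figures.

2.82

Mercator is conformal, so the point scale is isotropic: h = k = sec φ = 1/cos φ.
k = 1/cos 69.2° = 1/0.3551 = 2.816.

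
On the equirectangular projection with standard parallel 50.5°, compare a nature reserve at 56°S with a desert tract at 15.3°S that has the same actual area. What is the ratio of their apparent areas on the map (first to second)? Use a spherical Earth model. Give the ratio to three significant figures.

In the equirectangular projection with standard parallel φ₀ = 50.5° (x = Rλ cos φ₀, y = Rφ), meridians are true-scale (h = 1) and the parallel scale is k = cos φ₀ / cos φ.
Areal scale at 56°: h·k = 1.000 × 1.137 = 1.137.
Areal scale at 15.3°: h·k = 1.000 × 0.6595 = 0.6595.
Ratio = 1.137/0.6595 ≈ 1.72.

1.72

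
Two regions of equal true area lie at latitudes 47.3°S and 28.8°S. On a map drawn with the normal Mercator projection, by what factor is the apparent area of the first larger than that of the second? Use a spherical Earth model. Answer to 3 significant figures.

1.67

Mercator is conformal with k = sec φ, so areal scale = k² = sec²φ.
At 47.3°: sec²(47.3°) = 1/0.6782² = 2.174.
At 28.8°: sec²(28.8°) = 1/0.8763² = 1.302.
Ratio = 2.174/1.302 = cos²(28.8°)/cos²(47.3°) ≈ 1.67.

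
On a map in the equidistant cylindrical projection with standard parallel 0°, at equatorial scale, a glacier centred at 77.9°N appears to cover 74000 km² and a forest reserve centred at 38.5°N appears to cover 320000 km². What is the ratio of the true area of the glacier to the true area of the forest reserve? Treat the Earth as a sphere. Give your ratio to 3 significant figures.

Plate carrée has h = 1 and k = sec φ, giving areal scale sec φ; true area = (apparent area) · cos φ.
True area of glacier: 74000 × cos(77.9°) = 74000 × 0.2096 = 15510 km².
True area of forest reserve: 320000 × cos(38.5°) = 320000 × 0.7826 = 250400 km².
Ratio = 15510 / 250400 ≈ 0.0619.

0.0619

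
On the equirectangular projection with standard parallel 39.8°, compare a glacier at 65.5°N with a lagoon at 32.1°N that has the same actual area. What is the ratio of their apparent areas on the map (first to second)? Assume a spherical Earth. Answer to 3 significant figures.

2.04

With standard parallel φ₀ = 39.8°, the equirectangular projection gives x = Rλ cos φ₀, y = Rφ, so h = 1 and k = cos 39.8° / cos φ.
Areal scale at 65.5°: h·k = 1.000 × 1.853 = 1.853.
Areal scale at 32.1°: h·k = 1.000 × 0.9069 = 0.9069.
Ratio = 1.853/0.9069 ≈ 2.04.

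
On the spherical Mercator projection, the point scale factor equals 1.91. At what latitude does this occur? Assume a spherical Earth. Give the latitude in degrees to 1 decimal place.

Mercator scale is k = sec φ = 1/cos φ.
1/cos φ = 1.91  ⇒  cos φ = 0.5236  ⇒  φ = arccos(0.5236) ≈ 58.4°.

58.4°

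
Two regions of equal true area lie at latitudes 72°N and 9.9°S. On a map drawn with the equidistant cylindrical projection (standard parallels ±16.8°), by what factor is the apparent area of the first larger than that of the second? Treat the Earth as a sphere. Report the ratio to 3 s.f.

With standard parallel φ₀ = 16.8°, the equirectangular projection gives x = Rλ cos φ₀, y = Rφ, so h = 1 and k = cos 16.8° / cos φ.
Areal scale at 72°: h·k = 1.000 × 3.098 = 3.098.
Areal scale at 9.9°: h·k = 1.000 × 0.9718 = 0.9718.
Ratio = 3.098/0.9718 ≈ 3.19.

3.19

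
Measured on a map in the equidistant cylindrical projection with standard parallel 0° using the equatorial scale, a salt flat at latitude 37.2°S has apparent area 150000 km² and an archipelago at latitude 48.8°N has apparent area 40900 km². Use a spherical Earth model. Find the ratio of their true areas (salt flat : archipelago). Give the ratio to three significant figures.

4.43

On the plate carrée, areal scale = h·k = 1 × sec φ, so true area = apparent × cos φ.
True area of salt flat: 150000 × cos(37.2°) = 150000 × 0.7965 = 119500 km².
True area of archipelago: 40900 × cos(48.8°) = 40900 × 0.6587 = 26940 km².
Ratio = 119500 / 26940 ≈ 4.43.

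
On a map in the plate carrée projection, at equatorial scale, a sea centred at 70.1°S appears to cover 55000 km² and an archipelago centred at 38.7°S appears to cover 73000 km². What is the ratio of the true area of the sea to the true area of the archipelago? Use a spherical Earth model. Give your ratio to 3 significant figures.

On the plate carrée, areal scale = h·k = 1 × sec φ, so true area = apparent × cos φ.
True area of sea: 55000 × cos(70.1°) = 55000 × 0.3404 = 18720 km².
True area of archipelago: 73000 × cos(38.7°) = 73000 × 0.7804 = 56970 km².
Ratio = 18720 / 56970 ≈ 0.329.

0.329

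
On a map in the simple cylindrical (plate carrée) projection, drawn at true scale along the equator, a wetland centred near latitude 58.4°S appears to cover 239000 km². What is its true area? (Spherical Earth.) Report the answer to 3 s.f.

125000 km²

Plate carrée maps x = Rλ, y = Rφ. The meridian scale is h = 1 and the parallel scale is k = 1/cos φ = sec φ.
Areal scale = h·k = 1 × sec φ; at 58.4°, h = 1.000, k = 1.908, so h·k = 1.908.
True area = apparent / (areal scale) = 239000 / 1.908 ≈ 125000 km².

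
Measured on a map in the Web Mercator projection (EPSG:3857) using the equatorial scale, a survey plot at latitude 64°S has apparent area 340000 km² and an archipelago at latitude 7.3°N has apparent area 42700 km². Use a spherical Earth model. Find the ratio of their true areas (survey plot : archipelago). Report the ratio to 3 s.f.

On Mercator the areal scale is sec²φ, so true area = apparent × cos²φ.
True area of survey plot: 340000 × cos²(64°) = 340000 × 0.1922 = 65340 km².
True area of archipelago: 42700 × cos²(7.3°) = 42700 × 0.9839 = 42010 km².
Ratio = 65340 / 42010 ≈ 1.56.

1.56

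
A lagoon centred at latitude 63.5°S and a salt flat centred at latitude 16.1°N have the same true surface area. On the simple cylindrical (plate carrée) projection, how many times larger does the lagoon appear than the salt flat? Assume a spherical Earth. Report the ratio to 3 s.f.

In the plate carrée (x = Rλ, y = Rφ), meridians are true-scale (h = 1) and parallels are stretched by k = sec φ.
Areal scale at 63.5°: h·k = 1.000 × 2.241 = 2.241.
Areal scale at 16.1°: h·k = 1.000 × 1.041 = 1.041.
Ratio = 2.241/1.041 ≈ 2.15.

2.15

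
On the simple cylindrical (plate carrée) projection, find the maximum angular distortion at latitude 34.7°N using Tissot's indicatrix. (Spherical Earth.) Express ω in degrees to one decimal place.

For the equirectangular projection with φ₀ = 0 (plate carrée), h = 1 along meridians and k = sec φ along parallels.
At 34.7°: h = 1.000, k = 1.216; principal scales a = 1.216, b = 1.000.
sin(ω/2) = (a − b)/(a + b) = 0.2163/2.216 = 0.09761, so ω = 2 arcsin(0.09761) ≈ 11.2°.

11.2°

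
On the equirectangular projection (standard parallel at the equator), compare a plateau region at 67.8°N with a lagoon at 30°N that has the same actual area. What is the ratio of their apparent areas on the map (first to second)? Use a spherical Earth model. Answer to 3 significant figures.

2.29

For the equirectangular projection with φ₀ = 0 (plate carrée), h = 1 along meridians and k = sec φ along parallels.
Areal scale at 67.8°: h·k = 1.000 × 2.647 = 2.647.
Areal scale at 30°: h·k = 1.000 × 1.155 = 1.155.
Ratio = 2.647/1.155 ≈ 2.29.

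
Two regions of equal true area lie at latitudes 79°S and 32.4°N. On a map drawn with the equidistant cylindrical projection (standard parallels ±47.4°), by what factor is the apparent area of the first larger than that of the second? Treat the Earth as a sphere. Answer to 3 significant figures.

4.42

With standard parallel φ₀ = 47.4°, the equirectangular projection gives x = Rλ cos φ₀, y = Rφ, so h = 1 and k = cos 47.4° / cos φ.
Areal scale at 79°: h·k = 1.000 × 3.547 = 3.547.
Areal scale at 32.4°: h·k = 1.000 × 0.8017 = 0.8017.
Ratio = 3.547/0.8017 ≈ 4.42.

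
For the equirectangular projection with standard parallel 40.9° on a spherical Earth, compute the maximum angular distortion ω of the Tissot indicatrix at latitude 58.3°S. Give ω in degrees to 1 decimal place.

In the equirectangular projection with standard parallel φ₀ = 40.9° (x = Rλ cos φ₀, y = Rφ), meridians are true-scale (h = 1) and the parallel scale is k = cos φ₀ / cos φ.
At 58.3°: h = 1.000, k = 1.438; principal scales a = 1.438, b = 1.000.
sin(ω/2) = (a − b)/(a + b) = 0.4384/2.438 = 0.1798, so ω = 2 arcsin(0.1798) ≈ 20.7°.

20.7°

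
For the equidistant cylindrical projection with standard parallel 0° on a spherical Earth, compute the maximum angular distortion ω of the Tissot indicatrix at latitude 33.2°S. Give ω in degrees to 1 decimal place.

In the plate carrée (x = Rλ, y = Rφ), meridians are true-scale (h = 1) and parallels are stretched by k = sec φ.
At 33.2°: h = 1.000, k = 1.195; principal scales a = 1.195, b = 1.000.
sin(ω/2) = (a − b)/(a + b) = 0.1951/2.195 = 0.08887, so ω = 2 arcsin(0.08887) ≈ 10.2°.

10.2°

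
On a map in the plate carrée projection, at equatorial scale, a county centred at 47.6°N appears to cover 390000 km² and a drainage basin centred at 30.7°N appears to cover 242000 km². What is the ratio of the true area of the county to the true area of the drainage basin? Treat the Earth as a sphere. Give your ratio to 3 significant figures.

Plate carrée has h = 1 and k = sec φ, giving areal scale sec φ; true area = (apparent area) · cos φ.
True area of county: 390000 × cos(47.6°) = 390000 × 0.6743 = 263000 km².
True area of drainage basin: 242000 × cos(30.7°) = 242000 × 0.8599 = 208100 km².
Ratio = 263000 / 208100 ≈ 1.26.

1.26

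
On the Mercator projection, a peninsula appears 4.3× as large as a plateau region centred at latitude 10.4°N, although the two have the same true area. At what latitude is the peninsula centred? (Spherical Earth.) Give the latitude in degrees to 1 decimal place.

61.7°

For equal true areas on Mercator, apparent areas scale as sec²φ, so the ratio is cos²φ₂ / cos²φ₁.
cos²φ₂ / cos²φ₁ = 4.3  ⇒  cos φ₁ = cos 10.4° / √4.3 = 0.9836/2.074 = 0.4743.
φ₁ = arccos(0.4743) ≈ 61.7°.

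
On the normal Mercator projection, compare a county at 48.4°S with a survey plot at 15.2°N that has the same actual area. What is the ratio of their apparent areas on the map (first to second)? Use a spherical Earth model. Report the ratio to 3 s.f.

Mercator is conformal with k = sec φ, so areal scale = k² = sec²φ.
At 48.4°: sec²(48.4°) = 1/0.6639² = 2.269.
At 15.2°: sec²(15.2°) = 1/0.9650² = 1.074.
Ratio = 2.269/1.074 = cos²(15.2°)/cos²(48.4°) ≈ 2.11.

2.11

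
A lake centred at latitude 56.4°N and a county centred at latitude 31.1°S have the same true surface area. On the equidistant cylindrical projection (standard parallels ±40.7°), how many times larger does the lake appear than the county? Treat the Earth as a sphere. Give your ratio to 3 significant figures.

1.55

In the equirectangular projection with standard parallel φ₀ = 40.7° (x = Rλ cos φ₀, y = Rφ), meridians are true-scale (h = 1) and the parallel scale is k = cos φ₀ / cos φ.
Areal scale at 56.4°: h·k = 1.000 × 1.370 = 1.370.
Areal scale at 31.1°: h·k = 1.000 × 0.8854 = 0.8854.
Ratio = 1.370/0.8854 ≈ 1.55.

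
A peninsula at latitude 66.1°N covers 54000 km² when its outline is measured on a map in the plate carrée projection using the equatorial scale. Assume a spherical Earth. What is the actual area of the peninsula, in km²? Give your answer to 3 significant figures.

21900 km²

Plate carrée maps x = Rλ, y = Rφ. The meridian scale is h = 1 and the parallel scale is k = 1/cos φ = sec φ.
Areal scale = h·k = 1 × sec φ; at 66.1°, h = 1.000, k = 2.468, so h·k = 2.468.
True area = apparent / (areal scale) = 54000 / 2.468 ≈ 21900 km².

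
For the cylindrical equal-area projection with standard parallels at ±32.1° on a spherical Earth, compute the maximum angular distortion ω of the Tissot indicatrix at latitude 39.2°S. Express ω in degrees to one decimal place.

10.2°

Cylindrical equal-area (φ₀ = 32.1°): h = cos φ / cos 32.1° along meridians, k = cos 32.1° / cos φ along parallels; h·k = 1.
At 39.2°: h = 0.9148, k = 1.093; principal scales a = 1.093, b = 0.9148.
sin(ω/2) = (a − b)/(a + b) = 0.1783/2.008 = 0.08882, so ω = 2 arcsin(0.08882) ≈ 10.2°.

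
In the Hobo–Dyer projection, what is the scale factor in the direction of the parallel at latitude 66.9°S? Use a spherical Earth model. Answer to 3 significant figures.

Hobo–Dyer is a cylindrical equal-area projection with standard parallels at ±37.5°. A cylindrical equal-area projection with standard parallel φ₀ has meridian scale h = cos φ / cos φ₀ and parallel scale k = cos φ₀ / cos φ (so areas are preserved, h·k = 1).
k = cos 37.5° / cos 66.9° = 0.7934/0.3923 = 2.022.

2.02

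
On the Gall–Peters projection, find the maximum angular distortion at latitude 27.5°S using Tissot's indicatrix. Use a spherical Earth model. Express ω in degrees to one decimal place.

Gall–Peters is a cylindrical equal-area projection with standard parallels at ±45°. A cylindrical equal-area projection with standard parallel φ₀ has meridian scale h = cos φ / cos φ₀ and parallel scale k = cos φ₀ / cos φ (so areas are preserved, h·k = 1).
At 27.5°: h = 1.254, k = 0.7972; principal scales a = 1.254, b = 0.7972.
sin(ω/2) = (a − b)/(a + b) = 0.4572/2.052 = 0.2229, so ω = 2 arcsin(0.2229) ≈ 25.8°.

25.8°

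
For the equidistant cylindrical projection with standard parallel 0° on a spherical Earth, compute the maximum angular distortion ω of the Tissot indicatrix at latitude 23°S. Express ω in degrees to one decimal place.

4.7°

Plate carrée maps x = Rλ, y = Rφ. The meridian scale is h = 1 and the parallel scale is k = 1/cos φ = sec φ.
At 23°: h = 1.000, k = 1.086; principal scales a = 1.086, b = 1.000.
sin(ω/2) = (a − b)/(a + b) = 0.08636/2.086 = 0.04139, so ω = 2 arcsin(0.04139) ≈ 4.7°.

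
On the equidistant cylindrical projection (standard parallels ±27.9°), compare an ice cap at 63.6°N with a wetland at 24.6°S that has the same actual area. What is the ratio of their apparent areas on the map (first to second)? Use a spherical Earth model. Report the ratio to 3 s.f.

2.04

With standard parallel φ₀ = 27.9°, the equirectangular projection gives x = Rλ cos φ₀, y = Rφ, so h = 1 and k = cos 27.9° / cos φ.
Areal scale at 63.6°: h·k = 1.000 × 1.988 = 1.988.
Areal scale at 24.6°: h·k = 1.000 × 0.9720 = 0.9720.
Ratio = 1.988/0.9720 ≈ 2.04.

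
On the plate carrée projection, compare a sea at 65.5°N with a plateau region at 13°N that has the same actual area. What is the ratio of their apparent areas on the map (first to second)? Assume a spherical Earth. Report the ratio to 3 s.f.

2.35

For the equirectangular projection with φ₀ = 0 (plate carrée), h = 1 along meridians and k = sec φ along parallels.
Areal scale at 65.5°: h·k = 1.000 × 2.411 = 2.411.
Areal scale at 13°: h·k = 1.000 × 1.026 = 1.026.
Ratio = 2.411/1.026 ≈ 2.35.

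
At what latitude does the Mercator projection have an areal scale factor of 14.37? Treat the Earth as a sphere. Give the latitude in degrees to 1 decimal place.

Mercator areal scale is sec²φ.
sec²φ = 14.37  ⇒  cos²φ = 0.06959  ⇒  cos φ = 0.2638.
φ = arccos(0.2638) ≈ 74.7°.

74.7°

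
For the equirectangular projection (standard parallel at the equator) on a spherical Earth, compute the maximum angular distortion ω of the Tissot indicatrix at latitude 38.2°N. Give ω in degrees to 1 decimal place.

13.8°

For the equirectangular projection with φ₀ = 0 (plate carrée), h = 1 along meridians and k = sec φ along parallels.
At 38.2°: h = 1.000, k = 1.272; principal scales a = 1.272, b = 1.000.
sin(ω/2) = (a − b)/(a + b) = 0.2725/2.272 = 0.1199, so ω = 2 arcsin(0.1199) ≈ 13.8°.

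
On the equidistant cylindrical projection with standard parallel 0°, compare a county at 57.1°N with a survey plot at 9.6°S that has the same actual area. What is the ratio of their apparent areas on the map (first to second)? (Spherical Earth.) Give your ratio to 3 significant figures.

For the equirectangular projection with φ₀ = 0 (plate carrée), h = 1 along meridians and k = sec φ along parallels.
Areal scale at 57.1°: h·k = 1.000 × 1.841 = 1.841.
Areal scale at 9.6°: h·k = 1.000 × 1.014 = 1.014.
Ratio = 1.841/1.014 ≈ 1.82.

1.82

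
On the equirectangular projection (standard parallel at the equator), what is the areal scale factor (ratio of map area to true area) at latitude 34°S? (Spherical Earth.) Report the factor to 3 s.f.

For the equirectangular projection with φ₀ = 0 (plate carrée), h = 1 along meridians and k = sec φ along parallels.
Areal scale = h·k = 1 × sec φ; at 34°, h = 1.000, k = 1.206, so h·k = 1.206.

1.21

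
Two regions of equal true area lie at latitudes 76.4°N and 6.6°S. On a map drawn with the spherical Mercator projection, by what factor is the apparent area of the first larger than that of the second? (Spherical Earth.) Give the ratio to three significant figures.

Mercator is conformal with k = sec φ, so areal scale = k² = sec²φ.
At 76.4°: sec²(76.4°) = 1/0.2351² = 18.09.
At 6.6°: sec²(6.6°) = 1/0.9934² = 1.013.
Ratio = 18.09/1.013 = cos²(6.6°)/cos²(76.4°) ≈ 17.8.

17.8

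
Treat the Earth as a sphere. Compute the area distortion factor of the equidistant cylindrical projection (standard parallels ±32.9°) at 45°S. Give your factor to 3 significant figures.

With standard parallel φ₀ = 32.9°, the equirectangular projection gives x = Rλ cos φ₀, y = Rφ, so h = 1 and k = cos 32.9° / cos φ.
Areal scale = h·k = 1 × cos φ₀ / cos φ; at 45°, h = 1.000, k = 1.187, so h·k = 1.187.

1.19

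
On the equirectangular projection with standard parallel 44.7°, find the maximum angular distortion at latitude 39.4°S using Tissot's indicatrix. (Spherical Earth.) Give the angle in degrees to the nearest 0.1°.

The equidistant cylindrical projection with φ₀ = 44.7° has h = 1 (meridians true) and k = cos φ₀ / cos φ along parallels.
At 39.4°: h = 1.000, k = 0.9199; principal scales a = 1.000, b = 0.9199.
sin(ω/2) = (a − b)/(a + b) = 0.08015/1.920 = 0.04175, so ω = 2 arcsin(0.04175) ≈ 4.8°.

4.8°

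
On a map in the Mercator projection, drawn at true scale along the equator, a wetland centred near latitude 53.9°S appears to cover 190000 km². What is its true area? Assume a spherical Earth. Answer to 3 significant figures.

66000 km²

Mercator is conformal, so the point scale is isotropic: h = k = sec φ = 1/cos φ.
Areal scale = k² = sec²φ = 1/cos²(53.9°) = 1/0.5892² = 2.881.
True area = apparent / (areal scale) = 190000 / 2.881 ≈ 66000 km².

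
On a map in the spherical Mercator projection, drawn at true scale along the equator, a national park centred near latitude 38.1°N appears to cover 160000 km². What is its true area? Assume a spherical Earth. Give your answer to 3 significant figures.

For Mercator, h = k = sec φ (a conformal cylindrical projection has a single point scale, 1/cos φ).
Areal scale = k² = sec²φ = 1/cos²(38.1°) = 1/0.7869² = 1.615.
True area = apparent / (areal scale) = 160000 / 1.615 ≈ 99100 km².

99100 km²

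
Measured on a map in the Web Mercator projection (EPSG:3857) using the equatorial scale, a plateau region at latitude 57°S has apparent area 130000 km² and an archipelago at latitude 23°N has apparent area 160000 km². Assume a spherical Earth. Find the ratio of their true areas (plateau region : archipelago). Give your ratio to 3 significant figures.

On Mercator the areal scale is sec²φ, so true area = apparent × cos²φ.
True area of plateau region: 130000 × cos²(57°) = 130000 × 0.2966 = 38560 km².
True area of archipelago: 160000 × cos²(23°) = 160000 × 0.8473 = 135600 km².
Ratio = 38560 / 135600 ≈ 0.284.

0.284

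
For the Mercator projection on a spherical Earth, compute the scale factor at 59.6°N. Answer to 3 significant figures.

1.98

The Mercator projection is conformal; its linear scale factor is the same in every direction and equals sec φ = 1/cos φ.
k = 1/cos 59.6° = 1/0.5060 = 1.976.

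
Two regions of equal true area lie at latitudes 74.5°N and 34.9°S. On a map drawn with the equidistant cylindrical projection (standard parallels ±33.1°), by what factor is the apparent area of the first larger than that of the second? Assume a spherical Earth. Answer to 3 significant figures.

The equidistant cylindrical projection with φ₀ = 33.1° has h = 1 (meridians true) and k = cos φ₀ / cos φ along parallels.
Areal scale at 74.5°: h·k = 1.000 × 3.135 = 3.135.
Areal scale at 34.9°: h·k = 1.000 × 1.021 = 1.021.
Ratio = 3.135/1.021 ≈ 3.07.

3.07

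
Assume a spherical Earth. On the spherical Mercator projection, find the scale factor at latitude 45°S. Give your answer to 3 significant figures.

The Mercator projection is conformal; its linear scale factor is the same in every direction and equals sec φ = 1/cos φ.
k = 1/cos 45° = 1/0.7071 = 1.414.

1.41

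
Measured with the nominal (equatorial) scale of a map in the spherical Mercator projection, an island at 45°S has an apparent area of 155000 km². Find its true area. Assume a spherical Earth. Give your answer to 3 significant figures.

77500 km²

Mercator is conformal, so the point scale is isotropic: h = k = sec φ = 1/cos φ.
Areal scale = k² = sec²φ = 1/cos²(45°) = 1/0.7071² = 2.000.
True area = apparent / (areal scale) = 155000 / 2.000 ≈ 77500 km².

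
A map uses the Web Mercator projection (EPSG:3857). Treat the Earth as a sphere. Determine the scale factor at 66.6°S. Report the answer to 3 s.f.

2.52

The Mercator projection is conformal; its linear scale factor is the same in every direction and equals sec φ = 1/cos φ.
k = 1/cos 66.6° = 1/0.3971 = 2.518.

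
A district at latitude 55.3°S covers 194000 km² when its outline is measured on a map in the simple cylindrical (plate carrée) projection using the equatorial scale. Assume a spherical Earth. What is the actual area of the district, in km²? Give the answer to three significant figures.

110000 km²

For the equirectangular projection with φ₀ = 0 (plate carrée), h = 1 along meridians and k = sec φ along parallels.
Areal scale = h·k = 1 × sec φ; at 55.3°, h = 1.000, k = 1.757, so h·k = 1.757.
True area = apparent / (areal scale) = 194000 / 1.757 ≈ 110000 km².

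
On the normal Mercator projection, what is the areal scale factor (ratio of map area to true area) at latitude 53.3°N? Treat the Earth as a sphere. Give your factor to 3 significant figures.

2.80

For Mercator, h = k = sec φ (a conformal cylindrical projection has a single point scale, 1/cos φ).
Areal scale = k² = sec²φ = 1/cos²(53.3°) = 1/0.5976² = 2.800.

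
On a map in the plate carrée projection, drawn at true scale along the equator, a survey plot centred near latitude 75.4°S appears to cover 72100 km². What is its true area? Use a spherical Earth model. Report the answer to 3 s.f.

Plate carrée maps x = Rλ, y = Rφ. The meridian scale is h = 1 and the parallel scale is k = 1/cos φ = sec φ.
Areal scale = h·k = 1 × sec φ; at 75.4°, h = 1.000, k = 3.967, so h·k = 3.967.
True area = apparent / (areal scale) = 72100 / 3.967 ≈ 18200 km².

18200 km²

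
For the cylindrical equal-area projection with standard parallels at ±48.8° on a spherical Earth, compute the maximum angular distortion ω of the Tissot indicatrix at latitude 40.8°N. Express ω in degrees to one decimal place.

A cylindrical equal-area projection with standard parallel φ₀ has meridian scale h = cos φ / cos φ₀ and parallel scale k = cos φ₀ / cos φ (so areas are preserved, h·k = 1).
At 40.8°: h = 1.149, k = 0.8701; principal scales a = 1.149, b = 0.8701.
sin(ω/2) = (a − b)/(a + b) = 0.2791/2.019 = 0.1382, so ω = 2 arcsin(0.1382) ≈ 15.9°.

15.9°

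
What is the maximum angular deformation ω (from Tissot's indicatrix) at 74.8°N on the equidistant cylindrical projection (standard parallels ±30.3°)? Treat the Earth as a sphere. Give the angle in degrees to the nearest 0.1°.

64.6°

The equidistant cylindrical projection with φ₀ = 30.3° has h = 1 (meridians true) and k = cos φ₀ / cos φ along parallels.
At 74.8°: h = 1.000, k = 3.293; principal scales a = 3.293, b = 1.000.
sin(ω/2) = (a − b)/(a + b) = 2.293/4.293 = 0.5341, so ω = 2 arcsin(0.5341) ≈ 64.6°.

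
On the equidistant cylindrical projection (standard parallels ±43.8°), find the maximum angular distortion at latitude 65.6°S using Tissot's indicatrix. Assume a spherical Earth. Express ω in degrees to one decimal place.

31.6°

The equidistant cylindrical projection with φ₀ = 43.8° has h = 1 (meridians true) and k = cos φ₀ / cos φ along parallels.
At 65.6°: h = 1.000, k = 1.747; principal scales a = 1.747, b = 1.000.
sin(ω/2) = (a − b)/(a + b) = 0.7472/2.747 = 0.2720, so ω = 2 arcsin(0.2720) ≈ 31.6°.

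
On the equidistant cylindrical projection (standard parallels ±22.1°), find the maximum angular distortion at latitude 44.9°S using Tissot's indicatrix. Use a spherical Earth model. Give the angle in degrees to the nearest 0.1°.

15.3°

In the equirectangular projection with standard parallel φ₀ = 22.1° (x = Rλ cos φ₀, y = Rφ), meridians are true-scale (h = 1) and the parallel scale is k = cos φ₀ / cos φ.
At 44.9°: h = 1.000, k = 1.308; principal scales a = 1.308, b = 1.000.
sin(ω/2) = (a − b)/(a + b) = 0.3080/2.308 = 0.1335, so ω = 2 arcsin(0.1335) ≈ 15.3°.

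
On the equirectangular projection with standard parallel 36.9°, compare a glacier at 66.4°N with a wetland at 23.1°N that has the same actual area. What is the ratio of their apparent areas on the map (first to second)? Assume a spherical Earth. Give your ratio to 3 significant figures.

2.30

With standard parallel φ₀ = 36.9°, the equirectangular projection gives x = Rλ cos φ₀, y = Rφ, so h = 1 and k = cos 36.9° / cos φ.
Areal scale at 66.4°: h·k = 1.000 × 1.997 = 1.997.
Areal scale at 23.1°: h·k = 1.000 × 0.8694 = 0.8694.
Ratio = 1.997/0.8694 ≈ 2.30.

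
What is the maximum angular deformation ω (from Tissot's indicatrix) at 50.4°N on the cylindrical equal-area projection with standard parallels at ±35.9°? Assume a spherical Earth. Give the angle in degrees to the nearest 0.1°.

27.2°

Cylindrical equal-area (φ₀ = 35.9°): h = cos φ / cos 35.9° along meridians, k = cos 35.9° / cos φ along parallels; h·k = 1.
At 50.4°: h = 0.7869, k = 1.271; principal scales a = 1.271, b = 0.7869.
sin(ω/2) = (a − b)/(a + b) = 0.4839/2.058 = 0.2352, so ω = 2 arcsin(0.2352) ≈ 27.2°.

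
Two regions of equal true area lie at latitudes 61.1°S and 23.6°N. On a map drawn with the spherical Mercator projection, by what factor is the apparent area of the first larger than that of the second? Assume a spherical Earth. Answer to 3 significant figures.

3.60

On Mercator, area is exaggerated by sec²φ = 1/cos²φ.
At 61.1°: sec²(61.1°) = 1/0.4833² = 4.282.
At 23.6°: sec²(23.6°) = 1/0.9164² = 1.191.
Ratio = 4.282/1.191 = cos²(23.6°)/cos²(61.1°) ≈ 3.60.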